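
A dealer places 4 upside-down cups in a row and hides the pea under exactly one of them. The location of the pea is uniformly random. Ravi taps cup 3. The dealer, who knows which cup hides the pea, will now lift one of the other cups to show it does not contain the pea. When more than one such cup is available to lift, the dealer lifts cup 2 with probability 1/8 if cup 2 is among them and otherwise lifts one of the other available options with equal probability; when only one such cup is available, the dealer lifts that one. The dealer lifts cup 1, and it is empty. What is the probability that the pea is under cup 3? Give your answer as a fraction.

7/29

Consider each possible location of the pea in turn.
If it is under cup 1 (prior 1/4): the dealer opened cup 1, so this case is ruled out; weight (1/4)·0 = 0.
If it is under cup 2 (prior 1/4): cup 2 holds the prize so is unavailable; the dealer chooses uniformly among the 2 others, probability 1/2; weight (1/4)·(1/2) = 1/8.
If it is under cup 3 (prior 1/4): cup 2 is available but not opened; cup 1 gets probability (1 − 1/8)/2 = 7/16; weight (1/4)·(7/16) = 7/64.
If it is under cup 4 (prior 1/4): cup 2 is available but not opened, probability 7/8; weight (1/4)·(7/8) = 7/32.
The weights sum to 29/64.
So P(the pea under cup 3 | the dealer opened cup 1) = (7/64) / (29/64) = 7/29.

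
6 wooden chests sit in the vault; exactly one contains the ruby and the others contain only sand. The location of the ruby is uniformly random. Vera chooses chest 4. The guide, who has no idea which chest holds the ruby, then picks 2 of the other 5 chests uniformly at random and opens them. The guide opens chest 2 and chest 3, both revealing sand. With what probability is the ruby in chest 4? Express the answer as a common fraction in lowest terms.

Apply Bayes' rule, conditioning on where the ruby actually is.
If it is in any of chests 1, 4, 5, and 6 (prior 1/6 each): the guide picks exactly this set with probability 1/10 regardless, and none is the prize; weight (1/6)·(1/10) = 1/60 each.
If it is in either of chests 2 and 3 (prior 1/6 each): that chest was opened and seen not to hold the prize — ruled out; weight (1/6)·0 = 0 each.
The weights sum to 1/15.
So P(the ruby in chest 4 | the guide opened chest 2 and chest 3) = (1/60) / (1/15) = 1/4.

1/4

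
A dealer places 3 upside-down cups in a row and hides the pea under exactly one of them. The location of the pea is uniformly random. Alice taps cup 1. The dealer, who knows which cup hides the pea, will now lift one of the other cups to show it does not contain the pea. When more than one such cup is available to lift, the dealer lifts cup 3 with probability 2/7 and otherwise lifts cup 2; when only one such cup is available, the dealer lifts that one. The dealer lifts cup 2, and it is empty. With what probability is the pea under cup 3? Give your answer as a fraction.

7/12

Consider each possible location of the pea in turn.
If it is under cup 1 (prior 1/3): cup 3 is available but not opened, probability 5/7; weight (1/3)·(5/7) = 5/21.
If it is under cup 2 (prior 1/3): the dealer opened cup 2, so this case is ruled out; weight (1/3)·0 = 0.
If it is under cup 3 (prior 1/3): only cup 2 is available, probability 1; weight (1/3)·1 = 1/3.
The weights sum to 4/7.
So P(the pea under cup 3 | the dealer opened cup 2) = (1/3) / (4/7) = 7/12.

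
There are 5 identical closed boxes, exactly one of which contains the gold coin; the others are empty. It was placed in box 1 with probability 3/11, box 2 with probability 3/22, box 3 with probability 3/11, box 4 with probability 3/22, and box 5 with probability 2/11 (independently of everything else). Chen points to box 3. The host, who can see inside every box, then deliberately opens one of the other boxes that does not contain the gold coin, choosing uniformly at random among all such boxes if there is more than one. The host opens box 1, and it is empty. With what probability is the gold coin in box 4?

Apply Bayes' rule, conditioning on where the gold coin actually is.
If it is in box 1 (prior 3/11): the host opened box 1, so this case is ruled out; weight (3/11)·0 = 0.
If it is in either of boxes 2 and 4 (prior 3/22 each): the host has 3 equally likely choices, so probability 1/3; weight (3/22)·(1/3) = 1/22 each.
If it is in box 3 (prior 3/11): the host has 4 equally likely choices, so probability 1/4; weight (3/11)·(1/4) = 3/44.
If it is in box 5 (prior 2/11): the host has 3 equally likely choices, so probability 1/3; weight (2/11)·(1/3) = 2/33.
The weights sum to 29/132.
So P(the gold coin in box 4 | the host opened box 1) = (1/22) / (29/132) = 6/29.

6/29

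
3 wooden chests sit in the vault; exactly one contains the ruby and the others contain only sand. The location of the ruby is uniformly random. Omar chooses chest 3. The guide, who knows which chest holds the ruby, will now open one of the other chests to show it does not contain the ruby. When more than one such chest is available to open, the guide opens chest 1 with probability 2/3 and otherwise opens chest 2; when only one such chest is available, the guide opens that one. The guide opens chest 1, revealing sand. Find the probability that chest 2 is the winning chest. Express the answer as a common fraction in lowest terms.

3/5

Condition on the true location of the ruby.
If it is in chest 1 (prior 1/3): the guide opened chest 1, so this case is ruled out; weight (1/3)·0 = 0.
If it is in chest 2 (prior 1/3): only chest 1 is available, probability 1; weight (1/3)·1 = 1/3.
If it is in chest 3 (prior 1/3): chest 1 is available, opened with probability 2/3; weight (1/3)·(2/3) = 2/9.
The weights sum to 5/9.
So P(the ruby in chest 2 | the guide opened chest 1) = (1/3) / (5/9) = 3/5.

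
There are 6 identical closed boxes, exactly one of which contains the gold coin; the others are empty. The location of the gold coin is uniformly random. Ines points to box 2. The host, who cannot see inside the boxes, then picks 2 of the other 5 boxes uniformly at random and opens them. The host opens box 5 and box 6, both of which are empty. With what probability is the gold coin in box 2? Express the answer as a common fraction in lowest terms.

Apply Bayes' rule, conditioning on where the gold coin actually is.
If it is in any of boxes 1, 2, 3, and 4 (prior 1/6 each): the host picks exactly this set with probability 1/10 regardless, and none is the prize; weight (1/6)·(1/10) = 1/60 each.
If it is in either of boxes 5 and 6 (prior 1/6 each): that box was opened and seen not to hold the prize — ruled out; weight (1/6)·0 = 0 each.
The weights sum to 1/15.
So P(the gold coin in box 2 | the host opened box 5 and box 6) = (1/60) / (1/15) = 1/4.

1/4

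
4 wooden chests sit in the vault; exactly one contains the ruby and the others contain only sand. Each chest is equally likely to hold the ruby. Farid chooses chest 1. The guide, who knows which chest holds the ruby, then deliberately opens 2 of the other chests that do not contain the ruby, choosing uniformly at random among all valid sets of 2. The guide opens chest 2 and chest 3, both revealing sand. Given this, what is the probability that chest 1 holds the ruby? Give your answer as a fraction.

Consider each possible location of the ruby in turn.
If it is in chest 1 (prior 1/4): the guide has 3 equally likely choices, so probability 1/3; weight (1/4)·(1/3) = 1/12.
If it is in either of chests 2 and 3 (prior 1/4 each): that chest was opened and seen not to hold the prize — ruled out; weight (1/4)·0 = 0 each.
If it is in chest 4 (prior 1/4): the guide has no choice, probability 1; weight (1/4)·1 = 1/4.
The weights sum to 1/3.
So P(the ruby in chest 1 | the guide opened chest 2 and chest 3) = (1/12) / (1/3) = 1/4.

1/4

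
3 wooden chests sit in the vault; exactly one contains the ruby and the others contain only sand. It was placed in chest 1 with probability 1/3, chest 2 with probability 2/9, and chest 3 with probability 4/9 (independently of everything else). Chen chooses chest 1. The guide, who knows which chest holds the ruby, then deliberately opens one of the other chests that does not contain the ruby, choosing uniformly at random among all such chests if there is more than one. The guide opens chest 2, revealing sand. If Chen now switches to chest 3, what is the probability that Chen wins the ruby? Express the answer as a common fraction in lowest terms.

8/11

Consider each possible location of the ruby in turn.
If it is in chest 1 (prior 1/3): the guide has 2 equally likely choices, so probability 1/2; weight (1/3)·(1/2) = 1/6.
If it is in chest 2 (prior 2/9): the guide opened chest 2, so this case is ruled out; weight (2/9)·0 = 0.
If it is in chest 3 (prior 4/9): the guide has no choice, probability 1; weight (4/9)·1 = 4/9.
The weights sum to 11/18.
So P(the ruby in chest 3 | the guide opened chest 2) = (4/9) / (11/18) = 8/11.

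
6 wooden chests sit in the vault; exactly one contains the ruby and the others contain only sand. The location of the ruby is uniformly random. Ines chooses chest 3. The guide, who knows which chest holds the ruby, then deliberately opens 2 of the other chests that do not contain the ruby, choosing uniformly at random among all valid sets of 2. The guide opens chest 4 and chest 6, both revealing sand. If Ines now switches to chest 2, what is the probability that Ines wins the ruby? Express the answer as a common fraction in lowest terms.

Condition on the true location of the ruby.
If it is in any of chests 1, 2, and 5 (prior 1/6 each): the guide has 6 equally likely choices, so probability 1/6; weight (1/6)·(1/6) = 1/36 each.
If it is in chest 3 (prior 1/6): the guide has 10 equally likely choices, so probability 1/10; weight (1/6)·(1/10) = 1/60.
If it is in either of chests 4 and 6 (prior 1/6 each): that chest was opened and seen not to hold the prize — ruled out; weight (1/6)·0 = 0 each.
The weights sum to 1/10.
So P(the ruby in chest 2 | the guide opened chest 4 and chest 6) = (1/36) / (1/10) = 5/18.

5/18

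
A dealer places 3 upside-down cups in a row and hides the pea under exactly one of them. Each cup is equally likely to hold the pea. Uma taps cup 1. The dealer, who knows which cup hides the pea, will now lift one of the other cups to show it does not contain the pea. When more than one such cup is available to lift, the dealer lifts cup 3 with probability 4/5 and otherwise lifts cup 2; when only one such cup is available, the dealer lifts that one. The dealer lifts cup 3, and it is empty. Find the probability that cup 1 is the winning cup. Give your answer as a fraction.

Consider each possible location of the pea in turn.
If it is under cup 1 (prior 1/3): cup 3 is available, opened with probability 4/5; weight (1/3)·(4/5) = 4/15.
If it is under cup 2 (prior 1/3): only cup 3 is available, probability 1; weight (1/3)·1 = 1/3.
If it is under cup 3 (prior 1/3): the dealer opened cup 3, so this case is ruled out; weight (1/3)·0 = 0.
The weights sum to 3/5.
So P(the pea under cup 1 | the dealer opened cup 3) = (4/15) / (3/5) = 4/9.

4/9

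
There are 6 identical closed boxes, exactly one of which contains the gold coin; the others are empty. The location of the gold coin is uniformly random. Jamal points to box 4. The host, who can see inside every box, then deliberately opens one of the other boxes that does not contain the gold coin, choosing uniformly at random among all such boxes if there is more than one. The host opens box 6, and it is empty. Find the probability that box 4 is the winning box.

Condition on the true location of the gold coin.
If it is in any of boxes 1, 2, 3, and 5 (prior 1/6 each): the host has 4 equally likely choices, so probability 1/4; weight (1/6)·(1/4) = 1/24 each.
If it is in box 4 (prior 1/6): the host has 5 equally likely choices, so probability 1/5; weight (1/6)·(1/5) = 1/30.
If it is in box 6 (prior 1/6): the host opened box 6, so this case is ruled out; weight (1/6)·0 = 0.
The weights sum to 1/5.
So P(the gold coin in box 4 | the host opened box 6) = (1/30) / (1/5) = 1/6.

1/6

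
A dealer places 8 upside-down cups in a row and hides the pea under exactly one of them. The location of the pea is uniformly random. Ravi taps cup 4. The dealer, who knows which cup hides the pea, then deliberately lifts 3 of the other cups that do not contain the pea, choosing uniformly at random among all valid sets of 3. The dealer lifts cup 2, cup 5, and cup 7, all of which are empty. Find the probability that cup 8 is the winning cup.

Consider each possible location of the pea in turn.
If it is under any of cups 1, 3, 6, and 8 (prior 1/8 each): the dealer has 20 equally likely choices, so probability 1/20; weight (1/8)·(1/20) = 1/160 each.
If it is under any of cups 2, 5, and 7 (prior 1/8 each): that cup was opened and seen not to hold the prize — ruled out; weight (1/8)·0 = 0 each.
If it is under cup 4 (prior 1/8): the dealer has 35 equally likely choices, so probability 1/35; weight (1/8)·(1/35) = 1/280.
The weights sum to 1/35.
So P(the pea under cup 8 | the dealer opened cup 2, cup 5, and cup 7) = (1/160) / (1/35) = 7/32.

7/32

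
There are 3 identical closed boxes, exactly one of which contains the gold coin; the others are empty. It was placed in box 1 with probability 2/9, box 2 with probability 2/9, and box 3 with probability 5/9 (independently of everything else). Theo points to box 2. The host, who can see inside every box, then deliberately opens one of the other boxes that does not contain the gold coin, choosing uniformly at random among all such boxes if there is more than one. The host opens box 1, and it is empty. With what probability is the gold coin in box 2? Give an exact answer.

Condition on the true location of the gold coin.
If it is in box 1 (prior 2/9): the host opened box 1, so this case is ruled out; weight (2/9)·0 = 0.
If it is in box 2 (prior 2/9): the host has 2 equally likely choices, so probability 1/2; weight (2/9)·(1/2) = 1/9.
If it is in box 3 (prior 5/9): the host has no choice, probability 1; weight (5/9)·1 = 5/9.
The weights sum to 2/3.
So P(the gold coin in box 2 | the host opened box 1) = (1/9) / (2/3) = 1/6.

1/6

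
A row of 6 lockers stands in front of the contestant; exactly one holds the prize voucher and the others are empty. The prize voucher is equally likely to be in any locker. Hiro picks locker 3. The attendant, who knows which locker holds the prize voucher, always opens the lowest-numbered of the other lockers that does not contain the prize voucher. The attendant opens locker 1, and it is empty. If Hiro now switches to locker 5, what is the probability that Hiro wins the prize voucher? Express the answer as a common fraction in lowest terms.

Consider each possible location of the prize voucher in turn.
If it is in locker 1 (prior 1/6): the attendant opened locker 1, so this case is ruled out; weight (1/6)·0 = 0.
If it is in any of lockers 2, 3, 4, 5, and 6 (prior 1/6 each): locker 1 is the lowest-numbered option available, probability 1; weight (1/6)·1 = 1/6 each.
The weights sum to 5/6.
So P(the prize voucher in locker 5 | the attendant opened locker 1) = (1/6) / (5/6) = 1/5.

1/5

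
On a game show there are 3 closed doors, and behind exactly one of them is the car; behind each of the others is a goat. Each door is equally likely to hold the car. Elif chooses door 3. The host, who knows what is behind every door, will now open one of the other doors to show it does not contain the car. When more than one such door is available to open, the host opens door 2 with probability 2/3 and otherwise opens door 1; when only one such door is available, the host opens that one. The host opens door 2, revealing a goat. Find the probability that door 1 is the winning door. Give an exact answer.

Condition on the true location of the car.
If it is behind door 1 (prior 1/3): only door 2 is available, probability 1; weight (1/3)·1 = 1/3.
If it is behind door 2 (prior 1/3): the host opened door 2, so this case is ruled out; weight (1/3)·0 = 0.
If it is behind door 3 (prior 1/3): door 2 is available, opened with probability 2/3; weight (1/3)·(2/3) = 2/9.
The weights sum to 5/9.
So P(the car behind door 1 | the host opened door 2) = (1/3) / (5/9) = 3/5.

3/5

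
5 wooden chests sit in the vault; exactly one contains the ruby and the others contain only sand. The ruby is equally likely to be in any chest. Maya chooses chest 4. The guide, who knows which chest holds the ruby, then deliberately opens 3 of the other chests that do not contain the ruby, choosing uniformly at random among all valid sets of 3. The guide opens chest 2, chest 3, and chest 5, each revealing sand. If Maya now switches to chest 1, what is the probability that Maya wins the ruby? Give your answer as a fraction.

Apply Bayes' rule, conditioning on where the ruby actually is.
If it is in chest 1 (prior 1/5): the guide has no choice, probability 1; weight (1/5)·1 = 1/5.
If it is in any of chests 2, 3, and 5 (prior 1/5 each): that chest was opened and seen not to hold the prize — ruled out; weight (1/5)·0 = 0 each.
If it is in chest 4 (prior 1/5): the guide has 4 equally likely choices, so probability 1/4; weight (1/5)·(1/4) = 1/20.
The weights sum to 1/4.
So P(the ruby in chest 1 | the guide opened chest 2, chest 3, and chest 5) = (1/5) / (1/4) = 4/5.

4/5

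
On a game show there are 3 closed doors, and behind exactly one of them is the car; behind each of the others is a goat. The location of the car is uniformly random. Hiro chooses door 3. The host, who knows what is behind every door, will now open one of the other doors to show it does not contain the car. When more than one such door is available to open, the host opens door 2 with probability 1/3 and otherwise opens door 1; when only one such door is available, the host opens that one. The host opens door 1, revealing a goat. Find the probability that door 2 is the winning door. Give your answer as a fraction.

3/5

Consider each possible location of the car in turn.
If it is behind door 1 (prior 1/3): the host opened door 1, so this case is ruled out; weight (1/3)·0 = 0.
If it is behind door 2 (prior 1/3): only door 1 is available, probability 1; weight (1/3)·1 = 1/3.
If it is behind door 3 (prior 1/3): door 2 is available but not opened, probability 2/3; weight (1/3)·(2/3) = 2/9.
The weights sum to 5/9.
So P(the car behind door 2 | the host opened door 1) = (1/3) / (5/9) = 3/5.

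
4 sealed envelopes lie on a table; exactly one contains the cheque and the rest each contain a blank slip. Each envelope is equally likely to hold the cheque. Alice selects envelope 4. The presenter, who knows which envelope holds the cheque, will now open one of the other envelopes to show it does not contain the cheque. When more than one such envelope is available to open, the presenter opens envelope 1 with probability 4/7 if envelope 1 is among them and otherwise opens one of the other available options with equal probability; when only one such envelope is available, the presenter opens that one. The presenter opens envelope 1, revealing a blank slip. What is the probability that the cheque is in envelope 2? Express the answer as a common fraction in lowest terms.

Consider each possible location of the cheque in turn.
If it is in envelope 1 (prior 1/4): the presenter opened envelope 1, so this case is ruled out; weight (1/4)·0 = 0.
If it is in any of envelopes 2, 3, and 4 (prior 1/4 each): envelope 1 is available, opened with probability 4/7; weight (1/4)·(4/7) = 1/7 each.
The weights sum to 3/7.
So P(the cheque in envelope 2 | the presenter opened envelope 1) = (1/7) / (3/7) = 1/3.

1/3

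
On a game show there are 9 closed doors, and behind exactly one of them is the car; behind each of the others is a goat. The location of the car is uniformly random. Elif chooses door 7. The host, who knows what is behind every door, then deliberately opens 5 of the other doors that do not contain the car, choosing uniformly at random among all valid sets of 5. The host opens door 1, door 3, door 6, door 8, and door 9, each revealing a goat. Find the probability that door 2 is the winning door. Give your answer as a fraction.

8/27

Consider each possible location of the car in turn.
If it is behind any of doors 1, 3, 6, 8, and 9 (prior 1/9 each): that door was opened and seen not to hold the prize — ruled out; weight (1/9)·0 = 0 each.
If it is behind any of doors 2, 4, and 5 (prior 1/9 each): the host has 21 equally likely choices, so probability 1/21; weight (1/9)·(1/21) = 1/189 each.
If it is behind door 7 (prior 1/9): the host has 56 equally likely choices, so probability 1/56; weight (1/9)·(1/56) = 1/504.
The weights sum to 1/56.
So P(the car behind door 2 | the host opened door 1, door 3, door 6, door 8, and door 9) = (1/189) / (1/56) = 8/27.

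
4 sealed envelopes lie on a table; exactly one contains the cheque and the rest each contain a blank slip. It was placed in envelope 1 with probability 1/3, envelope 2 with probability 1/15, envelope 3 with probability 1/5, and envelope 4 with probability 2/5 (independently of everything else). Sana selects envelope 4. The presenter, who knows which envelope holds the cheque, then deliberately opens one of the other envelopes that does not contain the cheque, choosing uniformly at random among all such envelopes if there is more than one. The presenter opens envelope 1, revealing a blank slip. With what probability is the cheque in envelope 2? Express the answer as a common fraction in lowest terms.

Consider each possible location of the cheque in turn.
If it is in envelope 1 (prior 1/3): the presenter opened envelope 1, so this case is ruled out; weight (1/3)·0 = 0.
If it is in envelope 2 (prior 1/15): the presenter has 2 equally likely choices, so probability 1/2; weight (1/15)·(1/2) = 1/30.
If it is in envelope 3 (prior 1/5): the presenter has 2 equally likely choices, so probability 1/2; weight (1/5)·(1/2) = 1/10.
If it is in envelope 4 (prior 2/5): the presenter has 3 equally likely choices, so probability 1/3; weight (2/5)·(1/3) = 2/15.
The weights sum to 4/15.
So P(the cheque in envelope 2 | the presenter opened envelope 1) = (1/30) / (4/15) = 1/8.

1/8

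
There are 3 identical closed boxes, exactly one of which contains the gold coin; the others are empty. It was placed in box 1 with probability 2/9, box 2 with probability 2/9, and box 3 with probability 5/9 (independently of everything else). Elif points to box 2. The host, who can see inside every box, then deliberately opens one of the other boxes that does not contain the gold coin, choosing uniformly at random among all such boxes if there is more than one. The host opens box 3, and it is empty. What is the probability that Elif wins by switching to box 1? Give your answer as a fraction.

Consider each possible location of the gold coin in turn.
If it is in box 1 (prior 2/9): the host has no choice, probability 1; weight (2/9)·1 = 2/9.
If it is in box 2 (prior 2/9): the host has 2 equally likely choices, so probability 1/2; weight (2/9)·(1/2) = 1/9.
If it is in box 3 (prior 5/9): the host opened box 3, so this case is ruled out; weight (5/9)·0 = 0.
The weights sum to 1/3.
So P(the gold coin in box 1 | the host opened box 3) = (2/9) / (1/3) = 2/3.

2/3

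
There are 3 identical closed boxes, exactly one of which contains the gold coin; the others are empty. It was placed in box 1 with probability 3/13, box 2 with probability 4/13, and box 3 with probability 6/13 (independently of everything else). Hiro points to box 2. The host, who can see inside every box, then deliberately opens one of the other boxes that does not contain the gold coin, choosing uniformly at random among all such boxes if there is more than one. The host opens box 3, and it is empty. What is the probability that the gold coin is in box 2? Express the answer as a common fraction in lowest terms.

Consider each possible location of the gold coin in turn.
If it is in box 1 (prior 3/13): the host has no choice, probability 1; weight (3/13)·1 = 3/13.
If it is in box 2 (prior 4/13): the host has 2 equally likely choices, so probability 1/2; weight (4/13)·(1/2) = 2/13.
If it is in box 3 (prior 6/13): the host opened box 3, so this case is ruled out; weight (6/13)·0 = 0.
The weights sum to 5/13.
So P(the gold coin in box 2 | the host opened box 3) = (2/13) / (5/13) = 2/5.

2/5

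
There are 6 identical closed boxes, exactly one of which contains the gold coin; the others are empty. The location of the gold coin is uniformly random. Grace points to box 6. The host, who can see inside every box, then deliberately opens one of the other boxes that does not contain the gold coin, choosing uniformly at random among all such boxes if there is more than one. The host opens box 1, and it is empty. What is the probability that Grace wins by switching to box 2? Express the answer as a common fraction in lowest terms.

5/24

Apply Bayes' rule, conditioning on where the gold coin actually is.
If it is in box 1 (prior 1/6): the host opened box 1, so this case is ruled out; weight (1/6)·0 = 0.
If it is in any of boxes 2, 3, 4, and 5 (prior 1/6 each): the host has 4 equally likely choices, so probability 1/4; weight (1/6)·(1/4) = 1/24 each.
If it is in box 6 (prior 1/6): the host has 5 equally likely choices, so probability 1/5; weight (1/6)·(1/5) = 1/30.
The weights sum to 1/5.
So P(the gold coin in box 2 | the host opened box 1) = (1/24) / (1/5) = 5/24.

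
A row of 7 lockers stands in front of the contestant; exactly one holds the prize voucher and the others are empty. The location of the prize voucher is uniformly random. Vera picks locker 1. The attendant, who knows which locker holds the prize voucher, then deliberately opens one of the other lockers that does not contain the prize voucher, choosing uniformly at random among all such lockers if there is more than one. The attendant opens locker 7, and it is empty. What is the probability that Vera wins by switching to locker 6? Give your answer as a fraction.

6/35

Consider each possible location of the prize voucher in turn.
If it is in locker 1 (prior 1/7): the attendant has 6 equally likely choices, so probability 1/6; weight (1/7)·(1/6) = 1/42.
If it is in any of lockers 2, 3, 4, 5, and 6 (prior 1/7 each): the attendant has 5 equally likely choices, so probability 1/5; weight (1/7)·(1/5) = 1/35 each.
If it is in locker 7 (prior 1/7): the attendant opened locker 7, so this case is ruled out; weight (1/7)·0 = 0.
The weights sum to 1/6.
So P(the prize voucher in locker 6 | the attendant opened locker 7) = (1/35) / (1/6) = 6/35.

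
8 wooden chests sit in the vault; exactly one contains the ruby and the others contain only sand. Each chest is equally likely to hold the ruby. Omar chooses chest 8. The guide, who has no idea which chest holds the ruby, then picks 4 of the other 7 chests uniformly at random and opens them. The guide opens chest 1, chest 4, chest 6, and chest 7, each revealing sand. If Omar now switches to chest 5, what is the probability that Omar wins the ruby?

Condition on the true location of the ruby.
If it is in any of chests 1, 4, 6, and 7 (prior 1/8 each): that chest was opened and seen not to hold the prize — ruled out; weight (1/8)·0 = 0 each.
If it is in any of chests 2, 3, 5, and 8 (prior 1/8 each): the guide picks exactly this set with probability 1/35 regardless, and none is the prize; weight (1/8)·(1/35) = 1/280 each.
The weights sum to 1/70.
So P(the ruby in chest 5 | the guide opened chest 1, chest 4, chest 6, and chest 7) = (1/280) / (1/70) = 1/4.

1/4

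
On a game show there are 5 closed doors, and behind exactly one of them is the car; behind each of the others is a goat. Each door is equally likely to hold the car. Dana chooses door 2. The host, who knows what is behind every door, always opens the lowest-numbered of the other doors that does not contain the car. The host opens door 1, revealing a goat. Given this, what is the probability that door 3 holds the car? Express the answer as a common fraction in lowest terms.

Apply Bayes' rule, conditioning on where the car actually is.
If it is behind door 1 (prior 1/5): the host opened door 1, so this case is ruled out; weight (1/5)·0 = 0.
If it is behind any of doors 2, 3, 4, and 5 (prior 1/5 each): door 1 is the lowest-numbered option available, probability 1; weight (1/5)·1 = 1/5 each.
The weights sum to 4/5.
So P(the car behind door 3 | the host opened door 1) = (1/5) / (4/5) = 1/4.

1/4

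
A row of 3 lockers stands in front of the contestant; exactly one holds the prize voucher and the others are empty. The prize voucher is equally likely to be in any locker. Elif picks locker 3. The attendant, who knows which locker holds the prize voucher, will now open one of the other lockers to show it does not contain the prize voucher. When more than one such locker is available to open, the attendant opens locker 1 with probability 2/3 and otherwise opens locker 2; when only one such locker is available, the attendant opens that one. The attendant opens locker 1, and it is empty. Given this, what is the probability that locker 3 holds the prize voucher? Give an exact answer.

Condition on the true location of the prize voucher.
If it is in locker 1 (prior 1/3): the attendant opened locker 1, so this case is ruled out; weight (1/3)·0 = 0.
If it is in locker 2 (prior 1/3): only locker 1 is available, probability 1; weight (1/3)·1 = 1/3.
If it is in locker 3 (prior 1/3): locker 1 is available, opened with probability 2/3; weight (1/3)·(2/3) = 2/9.
The weights sum to 5/9.
So P(the prize voucher in locker 3 | the attendant opened locker 1) = (2/9) / (5/9) = 2/5.

2/5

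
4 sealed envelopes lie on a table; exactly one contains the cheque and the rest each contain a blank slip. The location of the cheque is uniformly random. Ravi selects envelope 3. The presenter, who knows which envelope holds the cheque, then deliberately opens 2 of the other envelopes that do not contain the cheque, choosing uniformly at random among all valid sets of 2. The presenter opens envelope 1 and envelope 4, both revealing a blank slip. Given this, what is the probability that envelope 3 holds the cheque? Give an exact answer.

1/4

Condition on the true location of the cheque.
If it is in either of envelopes 1 and 4 (prior 1/4 each): that envelope was opened and seen not to hold the prize — ruled out; weight (1/4)·0 = 0 each.
If it is in envelope 2 (prior 1/4): the presenter has no choice, probability 1; weight (1/4)·1 = 1/4.
If it is in envelope 3 (prior 1/4): the presenter has 3 equally likely choices, so probability 1/3; weight (1/4)·(1/3) = 1/12.
The weights sum to 1/3.
So P(the cheque in envelope 3 | the presenter opened envelope 1 and envelope 4) = (1/12) / (1/3) = 1/4.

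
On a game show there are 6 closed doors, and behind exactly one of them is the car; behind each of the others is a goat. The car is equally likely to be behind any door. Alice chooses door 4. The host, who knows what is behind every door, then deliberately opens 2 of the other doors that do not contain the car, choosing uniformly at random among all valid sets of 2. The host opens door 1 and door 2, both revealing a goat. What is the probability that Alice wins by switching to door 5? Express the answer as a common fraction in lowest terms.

Condition on the true location of the car.
If it is behind either of doors 1 and 2 (prior 1/6 each): that door was opened and seen not to hold the prize — ruled out; weight (1/6)·0 = 0 each.
If it is behind any of doors 3, 5, and 6 (prior 1/6 each): the host has 6 equally likely choices, so probability 1/6; weight (1/6)·(1/6) = 1/36 each.
If it is behind door 4 (prior 1/6): the host has 10 equally likely choices, so probability 1/10; weight (1/6)·(1/10) = 1/60.
The weights sum to 1/10.
So P(the car behind door 5 | the host opened door 1 and door 2) = (1/36) / (1/10) = 5/18.

5/18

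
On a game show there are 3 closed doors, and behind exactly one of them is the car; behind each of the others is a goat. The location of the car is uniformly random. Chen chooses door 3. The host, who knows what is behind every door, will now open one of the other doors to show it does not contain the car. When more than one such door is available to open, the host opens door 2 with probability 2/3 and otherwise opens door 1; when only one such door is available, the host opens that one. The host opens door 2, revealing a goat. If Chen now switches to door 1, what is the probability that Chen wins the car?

3/5

Apply Bayes' rule, conditioning on where the car actually is.
If it is behind door 1 (prior 1/3): only door 2 is available, probability 1; weight (1/3)·1 = 1/3.
If it is behind door 2 (prior 1/3): the host opened door 2, so this case is ruled out; weight (1/3)·0 = 0.
If it is behind door 3 (prior 1/3): door 2 is available, opened with probability 2/3; weight (1/3)·(2/3) = 2/9.
The weights sum to 5/9.
So P(the car behind door 1 | the host opened door 2) = (1/3) / (5/9) = 3/5.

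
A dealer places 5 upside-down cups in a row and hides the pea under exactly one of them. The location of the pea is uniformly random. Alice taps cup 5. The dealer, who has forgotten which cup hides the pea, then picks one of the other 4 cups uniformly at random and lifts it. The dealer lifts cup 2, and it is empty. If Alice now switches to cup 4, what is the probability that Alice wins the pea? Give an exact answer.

Because the dealer chose which cup to lift without knowing where the pea is, the choice is independent of the prize location. Learning that cup 2 does not hold the pea simply rules out that one location and leaves the remaining 4 cups still equally likely by symmetry.
So P(the pea under cup 4) = 1/4.

1/4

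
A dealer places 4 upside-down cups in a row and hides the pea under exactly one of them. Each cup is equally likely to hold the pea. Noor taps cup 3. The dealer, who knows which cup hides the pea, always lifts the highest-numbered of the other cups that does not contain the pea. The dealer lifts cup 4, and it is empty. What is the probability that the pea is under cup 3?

Condition on the true location of the pea.
If it is under any of cups 1, 2, and 3 (prior 1/4 each): cup 4 is the highest-numbered option available, probability 1; weight (1/4)·1 = 1/4 each.
If it is under cup 4 (prior 1/4): the dealer opened cup 4, so this case is ruled out; weight (1/4)·0 = 0.
The weights sum to 3/4.
So P(the pea under cup 3 | the dealer opened cup 4) = (1/4) / (3/4) = 1/3.

1/3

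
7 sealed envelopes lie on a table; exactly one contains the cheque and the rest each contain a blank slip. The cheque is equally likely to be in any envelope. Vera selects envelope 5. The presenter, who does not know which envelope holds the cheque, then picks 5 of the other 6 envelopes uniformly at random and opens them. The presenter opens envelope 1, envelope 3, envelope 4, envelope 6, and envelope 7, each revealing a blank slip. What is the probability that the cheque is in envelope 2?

1/2

Because the presenter chose which envelopes to open without knowing where the cheque is, the choice is independent of the prize location. Learning that none of the 5 opened envelopes holds the cheque simply rules out those 5 locations and leaves the remaining 2 envelopes still equally likely by symmetry.
So P(the cheque in envelope 2) = 1/2.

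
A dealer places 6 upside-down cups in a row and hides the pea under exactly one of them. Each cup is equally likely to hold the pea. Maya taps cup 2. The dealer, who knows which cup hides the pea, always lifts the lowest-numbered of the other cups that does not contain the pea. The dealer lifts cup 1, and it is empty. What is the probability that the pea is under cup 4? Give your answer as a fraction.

1/5

Consider each possible location of the pea in turn.
If it is under cup 1 (prior 1/6): the dealer opened cup 1, so this case is ruled out; weight (1/6)·0 = 0.
If it is under any of cups 2, 3, 4, 5, and 6 (prior 1/6 each): cup 1 is the lowest-numbered option available, probability 1; weight (1/6)·1 = 1/6 each.
The weights sum to 5/6.
So P(the pea under cup 4 | the dealer opened cup 1) = (1/6) / (5/6) = 1/5.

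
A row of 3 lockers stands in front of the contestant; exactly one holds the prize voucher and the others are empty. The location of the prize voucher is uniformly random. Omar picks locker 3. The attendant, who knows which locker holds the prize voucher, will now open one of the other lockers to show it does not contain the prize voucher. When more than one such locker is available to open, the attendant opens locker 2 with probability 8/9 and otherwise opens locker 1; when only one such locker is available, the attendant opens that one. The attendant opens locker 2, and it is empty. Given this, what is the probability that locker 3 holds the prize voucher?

Apply Bayes' rule, conditioning on where the prize voucher actually is.
If it is in locker 1 (prior 1/3): only locker 2 is available, probability 1; weight (1/3)·1 = 1/3.
If it is in locker 2 (prior 1/3): the attendant opened locker 2, so this case is ruled out; weight (1/3)·0 = 0.
If it is in locker 3 (prior 1/3): locker 2 is available, opened with probability 8/9; weight (1/3)·(8/9) = 8/27.
The weights sum to 17/27.
So P(the prize voucher in locker 3 | the attendant opened locker 2) = (8/27) / (17/27) = 8/17.

8/17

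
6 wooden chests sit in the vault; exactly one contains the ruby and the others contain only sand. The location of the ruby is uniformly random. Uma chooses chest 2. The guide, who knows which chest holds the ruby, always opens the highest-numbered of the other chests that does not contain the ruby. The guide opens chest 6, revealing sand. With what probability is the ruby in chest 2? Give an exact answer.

1/5

Condition on the true location of the ruby.
If it is in any of chests 1, 2, 3, 4, and 5 (prior 1/6 each): chest 6 is the highest-numbered option available, probability 1; weight (1/6)·1 = 1/6 each.
If it is in chest 6 (prior 1/6): the guide opened chest 6, so this case is ruled out; weight (1/6)·0 = 0.
The weights sum to 5/6.
So P(the ruby in chest 2 | the guide opened chest 6) = (1/6) / (5/6) = 1/5.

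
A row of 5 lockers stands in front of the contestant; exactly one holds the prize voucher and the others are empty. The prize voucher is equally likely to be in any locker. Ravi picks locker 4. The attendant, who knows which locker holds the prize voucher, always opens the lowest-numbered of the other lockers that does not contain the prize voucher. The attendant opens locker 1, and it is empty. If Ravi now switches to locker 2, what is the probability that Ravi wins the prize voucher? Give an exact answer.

1/4

Apply Bayes' rule, conditioning on where the prize voucher actually is.
If it is in locker 1 (prior 1/5): the attendant opened locker 1, so this case is ruled out; weight (1/5)·0 = 0.
If it is in any of lockers 2, 3, 4, and 5 (prior 1/5 each): locker 1 is the lowest-numbered option available, probability 1; weight (1/5)·1 = 1/5 each.
The weights sum to 4/5.
So P(the prize voucher in locker 2 | the attendant opened locker 1) = (1/5) / (4/5) = 1/4.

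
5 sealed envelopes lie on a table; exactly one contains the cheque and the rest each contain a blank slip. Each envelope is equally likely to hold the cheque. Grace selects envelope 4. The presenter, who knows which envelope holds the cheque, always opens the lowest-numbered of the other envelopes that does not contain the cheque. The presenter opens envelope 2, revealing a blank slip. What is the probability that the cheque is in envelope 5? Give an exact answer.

Apply Bayes' rule, conditioning on where the cheque actually is.
If it is in envelope 1 (prior 1/5): envelope 2 is the lowest-numbered option available, probability 1; weight (1/5)·1 = 1/5.
If it is in envelope 2 (prior 1/5): the presenter opened envelope 2, so this case is ruled out; weight (1/5)·0 = 0.
If it is in any of envelopes 3, 4, and 5 (prior 1/5 each): the presenter would have opened envelope 1 instead, probability 0; weight (1/5)·0 = 0 each.
The weights sum to 1/5.
So P(the cheque in envelope 5 | the presenter opened envelope 2) = 0 / (1/5) = 0.

0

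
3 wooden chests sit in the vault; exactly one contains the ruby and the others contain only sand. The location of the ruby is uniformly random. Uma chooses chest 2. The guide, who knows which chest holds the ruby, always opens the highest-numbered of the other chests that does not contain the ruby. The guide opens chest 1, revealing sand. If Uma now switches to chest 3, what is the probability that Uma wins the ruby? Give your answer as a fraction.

1

Apply Bayes' rule, conditioning on where the ruby actually is.
If it is in chest 1 (prior 1/3): the guide opened chest 1, so this case is ruled out; weight (1/3)·0 = 0.
If it is in chest 2 (prior 1/3): the guide would have opened chest 3 instead, probability 0; weight (1/3)·0 = 0.
If it is in chest 3 (prior 1/3): chest 1 is the highest-numbered option available, probability 1; weight (1/3)·1 = 1/3.
The weights sum to 1/3.
So P(the ruby in chest 3 | the guide opened chest 1) = (1/3) / (1/3) = 1.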